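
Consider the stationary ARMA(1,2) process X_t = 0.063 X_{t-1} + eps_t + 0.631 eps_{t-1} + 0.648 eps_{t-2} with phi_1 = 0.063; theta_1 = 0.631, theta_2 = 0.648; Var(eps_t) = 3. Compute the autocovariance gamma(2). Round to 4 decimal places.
\gamma(2) = 2.1716

Multiply the model equation by X_{t-k} and take expectations. With theta_0 = psi_0 = 1 and psi_j the MA(infinity) weights, this gives
  gamma(k) - sum_i phi_i gamma(k-i) = c_k,
  c_k = sigma^2 * sum_{j=k..q} theta_j psi_{j-k}   (c_k = 0 for k > q),
using gamma(-m) = gamma(m).
psi-weights needed (psi_j = theta_j + sum_i phi_i psi_{j-i}):
  psi_1 = theta_1 + phi_1 = 0.631 + (0.063) = 0.694
  psi_2 = theta_2 + phi_1 psi_1 = 0.648 + (0.063)(0.694) = 0.691722
Right-hand sides:
  c_0 = sigma^2 (1 + theta_1 psi_1 + theta_2 psi_2) = 3 * (1 + (0.631)(0.694) + (0.648)(0.691722)) = 3 * 1.88615 = 5.65845
  c_1 = sigma^2 (theta_1 + theta_2 psi_1) = 3 * (0.631 + (0.648)(0.694)) = 3.242136
  c_2 = sigma^2 theta_2 = 3 * (0.648) = 1.944
Equations for k = 0 and k = 1 (AR order 1):
  gamma(0) = phi_1 gamma(1) + c_0
  gamma(1) = phi_1 gamma(0) + c_1
Substituting the second into the first: gamma(0) (1 - phi_1^2) = c_0 + phi_1 c_1, so
  gamma(0) = (c_0 + phi_1 c_1) / (1 - phi_1^2) = (5.65845 + (0.063)(3.242136)) / (1 - (0.063)^2) = 5.862704 / 0.996031 = 5.886066.
  gamma(1) = phi_1 gamma(0) + c_1 = (0.063)(5.886066) + (3.242136) = 3.612958.
For k = 2: gamma(2) = phi_1 gamma(1) + c_2
  = (0.063)(3.612958) + (1.944) = 2.171616.
Therefore gamma(2) = 2.1716 (to 4 decimal places).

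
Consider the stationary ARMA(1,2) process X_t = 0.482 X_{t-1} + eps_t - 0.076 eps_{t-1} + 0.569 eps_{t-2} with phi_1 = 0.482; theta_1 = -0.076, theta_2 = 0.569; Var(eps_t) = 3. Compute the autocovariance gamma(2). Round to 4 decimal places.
\gamma(2) = 3.2739

Multiply the model equation by X_{t-k} and take expectations. With theta_0 = psi_0 = 1 and psi_j the MA(infinity) weights, this gives
  gamma(k) - sum_i phi_i gamma(k-i) = c_k,
  c_k = sigma^2 * sum_{j=k..q} theta_j psi_{j-k}   (c_k = 0 for k > q),
using gamma(-m) = gamma(m).
psi-weights needed (psi_j = theta_j + sum_i phi_i psi_{j-i}):
  psi_1 = theta_1 + phi_1 = -0.076 + (0.482) = 0.406
  psi_2 = theta_2 + phi_1 psi_1 = 0.569 + (0.482)(0.406) = 0.764692
Right-hand sides:
  c_0 = sigma^2 (1 + theta_1 psi_1 + theta_2 psi_2) = 3 * (1 + (-0.076)(0.406) + (0.569)(0.764692)) = 3 * 1.404254 = 4.212761
  c_1 = sigma^2 (theta_1 + theta_2 psi_1) = 3 * (-0.076 + (0.569)(0.406)) = 0.465042
  c_2 = sigma^2 theta_2 = 3 * (0.569) = 1.707
Equations for k = 0 and k = 1 (AR order 1):
  gamma(0) = phi_1 gamma(1) + c_0
  gamma(1) = phi_1 gamma(0) + c_1
Substituting the second into the first: gamma(0) (1 - phi_1^2) = c_0 + phi_1 c_1, so
  gamma(0) = (c_0 + phi_1 c_1) / (1 - phi_1^2) = (4.212761 + (0.482)(0.465042)) / (1 - (0.482)^2) = 4.436911 / 0.767676 = 5.779667.
  gamma(1) = phi_1 gamma(0) + c_1 = (0.482)(5.779667) + (0.465042) = 3.250841.
For k = 2: gamma(2) = phi_1 gamma(1) + c_2
  = (0.482)(3.250841) + (1.707) = 3.273906.
Therefore gamma(2) = 3.2739 (to 4 decimal places).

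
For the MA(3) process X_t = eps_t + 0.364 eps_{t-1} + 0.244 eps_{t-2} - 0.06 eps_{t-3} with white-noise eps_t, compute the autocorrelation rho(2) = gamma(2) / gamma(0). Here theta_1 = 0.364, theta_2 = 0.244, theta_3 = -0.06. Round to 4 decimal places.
\rho(2) = 0.1858

For an MA(q) process with theta_0 = 1, the autocovariance is
  gamma(k) = sigma^2 * sum_{i=0..q-k} theta_i * theta_{i+k},
and rho(k) = gamma(k) / gamma(0). Sigma^2 cancels.
  numerator   = (1)*(0.244) + (0.364)*(-0.06) = 0.22216.
  denominator = (1)^2 + (0.364)^2 + (0.244)^2 + (-0.06)^2 = 1.195632.
  rho(2) = 0.22216 / 1.195632 = 0.1858.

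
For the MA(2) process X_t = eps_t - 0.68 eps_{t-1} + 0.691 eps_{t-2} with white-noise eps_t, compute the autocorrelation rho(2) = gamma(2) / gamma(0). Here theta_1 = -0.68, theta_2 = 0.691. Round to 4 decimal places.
\rho(2) = 0.3562

For an MA(q) process with theta_0 = 1, the autocovariance is
  gamma(k) = sigma^2 * sum_{i=0..q-k} theta_i * theta_{i+k},
and rho(k) = gamma(k) / gamma(0). Sigma^2 cancels.
  numerator   = (1)*(0.691) = 0.691.
  denominator = (1)^2 + (-0.68)^2 + (0.691)^2 = 1.939881.
  rho(2) = 0.691 / 1.939881 = 0.3562.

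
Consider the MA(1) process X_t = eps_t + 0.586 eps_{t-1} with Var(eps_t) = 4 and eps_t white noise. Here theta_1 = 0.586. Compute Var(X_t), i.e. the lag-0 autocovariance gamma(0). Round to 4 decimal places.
\gamma(0) = 5.3736

For an MA(q) process X_t = eps_t + sum_i theta_i eps_{t-i} with
Var(eps_t) = sigma^2, the variance is
  gamma(0) = sigma^2 * (1 + sum_i theta_i^2).
  sum_i theta_i^2 = (0.586)^2 = 0.343396.
  gamma(0) = 4 * (1 + 0.343396) = 4 * 1.343396 = 5.373584, which rounds to 5.3736.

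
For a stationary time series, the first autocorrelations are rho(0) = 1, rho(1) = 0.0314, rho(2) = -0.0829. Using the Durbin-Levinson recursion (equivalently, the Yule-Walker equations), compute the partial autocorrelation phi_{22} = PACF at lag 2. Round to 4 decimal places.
\phi_{22} = -0.0840

The PACF at lag k is phi_{kk}, the last component of the solution
to the Yule-Walker system G_k phi = r_k where
  (G_k)_{ij} = rho(|i - j|), (r_k)_i = rho(i), i,j = 1..k.
Equivalently, Durbin-Levinson gives phi_{kk} iteratively:
  phi_{11} = rho(1)
  phi_{kk} = [rho(k) - sum_{j=1..k-1} phi_{k-1,j} rho(k-j)]
            / [1 - sum_{j=1..k-1} phi_{k-1,j} rho(j)],
  phi_{k,j} = phi_{k-1,j} - phi_{kk} phi_{k-1,k-j},  j = 1..k-1.
Step k = 1:
  phi_11 = rho(1) = 0.0314.
Step k = 2:
  phi_22 = [rho(2) - phi_11 rho(1)] / [1 - phi_11 rho(1)] = [-0.0829 - (0.0314)(0.0314)] / [1 - (0.0314)(0.0314)]
         = -0.08388596 / 0.99901404 = -0.084.
Therefore phi_{22} = -0.0840.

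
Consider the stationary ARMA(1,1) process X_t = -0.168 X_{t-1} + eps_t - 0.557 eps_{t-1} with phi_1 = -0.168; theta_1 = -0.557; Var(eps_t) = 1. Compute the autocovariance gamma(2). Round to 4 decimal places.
\gamma(2) = 0.1371

Multiply the model equation by X_{t-k} and take expectations. With theta_0 = psi_0 = 1 and psi_j the MA(infinity) weights, this gives
  gamma(k) - sum_i phi_i gamma(k-i) = c_k,
  c_k = sigma^2 * sum_{j=k..q} theta_j psi_{j-k}   (c_k = 0 for k > q),
using gamma(-m) = gamma(m).
psi-weights needed (psi_j = theta_j + sum_i phi_i psi_{j-i}):
  psi_1 = theta_1 + phi_1 = -0.557 + (-0.168) = -0.725
Right-hand sides:
  c_0 = sigma^2 (1 + theta_1 psi_1) = 1 * (1 + (-0.557)(-0.725)) = 1 * 1.403825 = 1.403825
  c_1 = sigma^2 theta_1 = 1 * (-0.557) = -0.557
  c_2 = 0
Equations for k = 0 and k = 1 (AR order 1):
  gamma(0) = phi_1 gamma(1) + c_0
  gamma(1) = phi_1 gamma(0) + c_1
Substituting the second into the first: gamma(0) (1 - phi_1^2) = c_0 + phi_1 c_1, so
  gamma(0) = (c_0 + phi_1 c_1) / (1 - phi_1^2) = (1.403825 + (-0.168)(-0.557)) / (1 - (-0.168)^2) = 1.497401 / 0.971776 = 1.540891.
  gamma(1) = phi_1 gamma(0) + c_1 = (-0.168)(1.540891) + (-0.557) = -0.81587.
For k = 2 (> q): gamma(2) = phi_1 gamma(1) = (-0.168)(-0.81587) = 0.137066.
Therefore gamma(2) = 0.1371 (to 4 decimal places).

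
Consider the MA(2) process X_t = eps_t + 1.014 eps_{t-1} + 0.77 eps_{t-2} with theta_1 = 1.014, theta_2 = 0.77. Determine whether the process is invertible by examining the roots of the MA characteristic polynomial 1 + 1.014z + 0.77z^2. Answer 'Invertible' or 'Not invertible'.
\text{Invertible}

The MA(q) characteristic polynomial is P(z) = 1 + 1.014z + 0.77z^2.
Invertibility requires all roots to lie outside the unit circle, i.e. |z| > 1 for every root.
Set 1 + (1.014) z + (0.77) z^2 = 0, i.e. a z^2 + b z + c = 0 with a = 0.77, b = 1.014, c = 1.
Discriminant D = b^2 - 4ac = (1.014)^2 - 4*(0.77)*1 = 1.028196 - (3.08) = -2.051804.
D < 0, so the roots are the complex-conjugate pair z = (-b +/- i sqrt(-D)) / (2a) = -0.6584 +/- 0.9301i.
For a conjugate pair |z|^2 = z * conj(z) = (product of roots) = c/a = 1/(0.77) = 1.298701, so |z| = sqrt(1.298701) = 1.1396 for both roots.
Moduli of all roots: 1.1396, 1.1396.
All moduli strictly greater than 1? Yes.
Verdict: Invertible.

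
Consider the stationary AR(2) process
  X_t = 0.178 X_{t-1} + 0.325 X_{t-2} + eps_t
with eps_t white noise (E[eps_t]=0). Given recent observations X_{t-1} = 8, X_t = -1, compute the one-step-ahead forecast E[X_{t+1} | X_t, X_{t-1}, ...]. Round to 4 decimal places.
E[X_{t+1} \mid \mathcal F_t] = 2.4220

For an AR(p) model X_t = c + sum_i phi_i X_{t-i} + eps_t, the
one-step-ahead conditional mean is
  E[X_{t+1} | X_t, ...] = c + sum_i phi_i X_{t+1-i}.
Substitute known values:
  E[X_{t+1} | ...] = (0.178) * (-1) + (0.325) * (8)
                   = 2.4220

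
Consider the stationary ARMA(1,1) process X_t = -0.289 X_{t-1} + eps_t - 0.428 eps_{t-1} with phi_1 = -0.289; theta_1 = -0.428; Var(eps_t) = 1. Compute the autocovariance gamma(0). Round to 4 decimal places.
\gamma(0) = 1.5609

Multiply the model equation by X_{t-k} and take expectations. With theta_0 = psi_0 = 1 and psi_j the MA(infinity) weights, this gives
  gamma(k) - sum_i phi_i gamma(k-i) = c_k,
  c_k = sigma^2 * sum_{j=k..q} theta_j psi_{j-k}   (c_k = 0 for k > q),
using gamma(-m) = gamma(m).
psi-weights needed (psi_j = theta_j + sum_i phi_i psi_{j-i}):
  psi_1 = theta_1 + phi_1 = -0.428 + (-0.289) = -0.717
Right-hand sides:
  c_0 = sigma^2 (1 + theta_1 psi_1) = 1 * (1 + (-0.428)(-0.717)) = 1 * 1.306876 = 1.306876
  c_1 = sigma^2 theta_1 = 1 * (-0.428) = -0.428
  c_2 = 0
Equations for k = 0 and k = 1 (AR order 1):
  gamma(0) = phi_1 gamma(1) + c_0
  gamma(1) = phi_1 gamma(0) + c_1
Substituting the second into the first: gamma(0) (1 - phi_1^2) = c_0 + phi_1 c_1, so
  gamma(0) = (c_0 + phi_1 c_1) / (1 - phi_1^2) = (1.306876 + (-0.289)(-0.428)) / (1 - (-0.289)^2) = 1.430568 / 0.916479 = 1.560939.
Therefore gamma(0) = 1.5609 (to 4 decimal places).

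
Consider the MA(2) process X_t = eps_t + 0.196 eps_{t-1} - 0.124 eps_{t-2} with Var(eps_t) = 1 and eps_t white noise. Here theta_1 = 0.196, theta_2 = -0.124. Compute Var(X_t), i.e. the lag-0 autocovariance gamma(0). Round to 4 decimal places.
\gamma(0) = 1.0538

For an MA(q) process X_t = eps_t + sum_i theta_i eps_{t-i} with
Var(eps_t) = sigma^2, the variance is
  gamma(0) = sigma^2 * (1 + sum_i theta_i^2).
  sum_i theta_i^2 = (0.196)^2 + (-0.124)^2 = 0.038416 + 0.015376 = 0.053792.
  gamma(0) = 1 * (1 + 0.053792) = 1 * 1.053792 = 1.053792, which rounds to 1.0538.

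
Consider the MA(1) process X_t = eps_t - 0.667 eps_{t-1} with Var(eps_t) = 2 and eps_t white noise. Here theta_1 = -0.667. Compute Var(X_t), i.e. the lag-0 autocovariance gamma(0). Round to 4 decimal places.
\gamma(0) = 2.8898

For an MA(q) process X_t = eps_t + sum_i theta_i eps_{t-i} with
Var(eps_t) = sigma^2, the variance is
  gamma(0) = sigma^2 * (1 + sum_i theta_i^2).
  sum_i theta_i^2 = (-0.667)^2 = 0.444889.
  gamma(0) = 2 * (1 + 0.444889) = 2 * 1.444889 = 2.889778, which rounds to 2.8898.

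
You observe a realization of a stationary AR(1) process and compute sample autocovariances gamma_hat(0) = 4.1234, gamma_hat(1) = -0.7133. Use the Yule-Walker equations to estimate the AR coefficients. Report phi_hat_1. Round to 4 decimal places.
\hat\phi_{1} = -0.1730

The Yule-Walker equations for an AR(p) process read, in matrix form,
  Gamma_p phi = r_p,   with   (Gamma_p)_{ij} = gamma(|i - j|),
                       (r_p)_i = gamma(i),   i,j = 1..p.
Substitute the sample gammas (Toeplitz matrix and right-hand side of size 1):
  Gamma_p = [[4.1234]]
  r_p     = [-0.7133]
With p = 1 this is the single equation gamma(0) phi_1 = gamma(1):
  phi_hat_1 = gamma(1) / gamma(0) = -0.7133 / 4.1234 = -0.1730.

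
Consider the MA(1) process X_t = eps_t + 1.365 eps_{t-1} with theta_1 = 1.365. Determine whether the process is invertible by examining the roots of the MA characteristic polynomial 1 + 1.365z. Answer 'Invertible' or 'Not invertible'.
\text{Not invertible}

The MA(q) characteristic polynomial is P(z) = 1 + 1.365z.
Invertibility requires all roots to lie outside the unit circle, i.e. |z| > 1 for every root.
This is linear in z: 1 + (1.365) z = 0  =>  z = -1/(1.365) = -0.732601,  |z| = 0.732601.
Moduli of all roots: 0.7326.
All moduli strictly greater than 1? No.
Verdict: Not invertible.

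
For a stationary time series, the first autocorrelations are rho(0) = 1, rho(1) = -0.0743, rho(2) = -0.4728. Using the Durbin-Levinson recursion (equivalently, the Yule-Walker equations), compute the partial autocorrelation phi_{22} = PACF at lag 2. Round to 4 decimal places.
\phi_{22} = -0.4810

The PACF at lag k is phi_{kk}, the last component of the solution
to the Yule-Walker system G_k phi = r_k where
  (G_k)_{ij} = rho(|i - j|), (r_k)_i = rho(i), i,j = 1..k.
Equivalently, Durbin-Levinson gives phi_{kk} iteratively:
  phi_{11} = rho(1)
  phi_{kk} = [rho(k) - sum_{j=1..k-1} phi_{k-1,j} rho(k-j)]
            / [1 - sum_{j=1..k-1} phi_{k-1,j} rho(j)],
  phi_{k,j} = phi_{k-1,j} - phi_{kk} phi_{k-1,k-j},  j = 1..k-1.
Step k = 1:
  phi_11 = rho(1) = -0.0743.
Step k = 2:
  phi_22 = [rho(2) - phi_11 rho(1)] / [1 - phi_11 rho(1)] = [-0.4728 - (-0.0743)(-0.0743)] / [1 - (-0.0743)(-0.0743)]
         = -0.47832049 / 0.99447951 = -0.481.
Therefore phi_{22} = -0.4810.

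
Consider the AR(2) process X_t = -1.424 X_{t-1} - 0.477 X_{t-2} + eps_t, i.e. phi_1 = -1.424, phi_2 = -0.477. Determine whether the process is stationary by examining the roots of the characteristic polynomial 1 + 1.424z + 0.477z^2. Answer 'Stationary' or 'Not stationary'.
\text{Stationary}

The AR(p) characteristic polynomial is P(z) = 1 + 1.424z + 0.477z^2.
Stationarity requires all roots to lie outside the unit circle, i.e. |z| > 1 for every root.
Set 1 + (1.424) z + (0.477) z^2 = 0, i.e. a z^2 + b z + c = 0 with a = 0.477, b = 1.424, c = 1.
Discriminant D = b^2 - 4ac = (1.424)^2 - 4*(0.477)*1 = 2.027776 - (1.908) = 0.119776.
D >= 0, so the roots are real: z = (-b +/- sqrt(D)) / (2a) = (-1.424 +/- 0.346087) / (0.954).
  z_1 = (-1.424 + 0.346087) / (0.954) = -1.1299,   |z_1| = 1.1299.
  z_2 = (-1.424 - 0.346087) / (0.954) = -1.8554,   |z_2| = 1.8554.
Moduli of all roots: 1.1299, 1.8554.
All moduli strictly greater than 1? Yes.
Verdict: Stationary.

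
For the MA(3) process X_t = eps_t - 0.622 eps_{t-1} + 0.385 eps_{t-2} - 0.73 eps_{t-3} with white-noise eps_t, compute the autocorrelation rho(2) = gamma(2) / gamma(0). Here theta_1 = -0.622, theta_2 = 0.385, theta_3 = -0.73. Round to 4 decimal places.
\rho(2) = 0.4057

For an MA(q) process with theta_0 = 1, the autocovariance is
  gamma(k) = sigma^2 * sum_{i=0..q-k} theta_i * theta_{i+k},
and rho(k) = gamma(k) / gamma(0). Sigma^2 cancels.
  numerator   = (1)*(0.385) + (-0.622)*(-0.73) = 0.83906.
  denominator = (1)^2 + (-0.622)^2 + (0.385)^2 + (-0.73)^2 = 2.068009.
  rho(2) = 0.83906 / 2.068009 = 0.4057.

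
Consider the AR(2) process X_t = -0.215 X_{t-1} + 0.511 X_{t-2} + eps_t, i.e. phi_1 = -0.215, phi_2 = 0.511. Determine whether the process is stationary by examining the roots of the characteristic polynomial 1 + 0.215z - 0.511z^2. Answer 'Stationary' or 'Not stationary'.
\text{Stationary}

The AR(p) characteristic polynomial is P(z) = 1 + 0.215z - 0.511z^2.
Stationarity requires all roots to lie outside the unit circle, i.e. |z| > 1 for every root.
Set 1 + (0.215) z + (-0.511) z^2 = 0, i.e. a z^2 + b z + c = 0 with a = -0.511, b = 0.215, c = 1.
Discriminant D = b^2 - 4ac = (0.215)^2 - 4*(-0.511)*1 = 0.046225 - (-2.044) = 2.090225.
D >= 0, so the roots are real: z = (-b +/- sqrt(D)) / (2a) = (-0.215 +/- 1.445761) / (-1.022).
  z_1 = (-0.215 + 1.445761) / (-1.022) = -1.2043,   |z_1| = 1.2043.
  z_2 = (-0.215 - 1.445761) / (-1.022) = 1.625,   |z_2| = 1.625.
Moduli of all roots: 1.2043, 1.6250.
All moduli strictly greater than 1? Yes.
Verdict: Stationary.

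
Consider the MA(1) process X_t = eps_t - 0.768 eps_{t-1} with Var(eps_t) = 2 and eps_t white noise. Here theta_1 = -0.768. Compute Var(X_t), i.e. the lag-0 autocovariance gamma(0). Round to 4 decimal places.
\gamma(0) = 3.1796

For an MA(q) process X_t = eps_t + sum_i theta_i eps_{t-i} with
Var(eps_t) = sigma^2, the variance is
  gamma(0) = sigma^2 * (1 + sum_i theta_i^2).
  sum_i theta_i^2 = (-0.768)^2 = 0.589824.
  gamma(0) = 2 * (1 + 0.589824) = 2 * 1.589824 = 3.179648, which rounds to 3.1796.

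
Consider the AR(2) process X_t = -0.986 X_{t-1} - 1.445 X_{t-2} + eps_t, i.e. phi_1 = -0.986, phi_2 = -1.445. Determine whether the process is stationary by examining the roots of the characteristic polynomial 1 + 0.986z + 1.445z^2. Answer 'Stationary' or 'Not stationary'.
\text{Not stationary}

The AR(p) characteristic polynomial is P(z) = 1 + 0.986z + 1.445z^2.
Stationarity requires all roots to lie outside the unit circle, i.e. |z| > 1 for every root.
Set 1 + (0.986) z + (1.445) z^2 = 0, i.e. a z^2 + b z + c = 0 with a = 1.445, b = 0.986, c = 1.
Discriminant D = b^2 - 4ac = (0.986)^2 - 4*(1.445)*1 = 0.972196 - (5.78) = -4.807804.
D < 0, so the roots are the complex-conjugate pair z = (-b +/- i sqrt(-D)) / (2a) = -0.3412 +/- 0.7587i.
For a conjugate pair |z|^2 = z * conj(z) = (product of roots) = c/a = 1/(1.445) = 0.692042, so |z| = sqrt(0.692042) = 0.8319 for both roots.
Moduli of all roots: 0.8319, 0.8319.
All moduli strictly greater than 1? No.
Verdict: Not stationary.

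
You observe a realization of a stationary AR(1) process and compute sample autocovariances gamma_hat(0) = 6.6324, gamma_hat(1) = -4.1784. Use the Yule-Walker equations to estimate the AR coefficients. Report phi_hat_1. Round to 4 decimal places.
\hat\phi_{1} = -0.6300

The Yule-Walker equations for an AR(p) process read, in matrix form,
  Gamma_p phi = r_p,   with   (Gamma_p)_{ij} = gamma(|i - j|),
                       (r_p)_i = gamma(i),   i,j = 1..p.
Substitute the sample gammas (Toeplitz matrix and right-hand side of size 1):
  Gamma_p = [[6.6324]]
  r_p     = [-4.1784]
With p = 1 this is the single equation gamma(0) phi_1 = gamma(1):
  phi_hat_1 = gamma(1) / gamma(0) = -4.1784 / 6.6324 = -0.6300.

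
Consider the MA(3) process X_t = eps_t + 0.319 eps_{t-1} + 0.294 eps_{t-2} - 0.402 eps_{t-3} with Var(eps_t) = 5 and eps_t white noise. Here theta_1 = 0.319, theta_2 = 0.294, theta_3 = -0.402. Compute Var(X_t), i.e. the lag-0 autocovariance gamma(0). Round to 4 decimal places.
\gamma(0) = 6.7490

For an MA(q) process X_t = eps_t + sum_i theta_i eps_{t-i} with
Var(eps_t) = sigma^2, the variance is
  gamma(0) = sigma^2 * (1 + sum_i theta_i^2).
  sum_i theta_i^2 = (0.319)^2 + (0.294)^2 + (-0.402)^2 = 0.101761 + 0.086436 + 0.161604 = 0.349801.
  gamma(0) = 5 * (1 + 0.349801) = 5 * 1.349801 = 6.749005, which rounds to 6.7490.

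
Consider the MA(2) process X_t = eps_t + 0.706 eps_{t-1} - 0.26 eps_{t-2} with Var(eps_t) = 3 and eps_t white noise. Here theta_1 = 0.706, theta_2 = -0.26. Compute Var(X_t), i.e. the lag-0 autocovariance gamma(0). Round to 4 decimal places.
\gamma(0) = 4.6981

For an MA(q) process X_t = eps_t + sum_i theta_i eps_{t-i} with
Var(eps_t) = sigma^2, the variance is
  gamma(0) = sigma^2 * (1 + sum_i theta_i^2).
  sum_i theta_i^2 = (0.706)^2 + (-0.26)^2 = 0.498436 + 0.0676 = 0.566036.
  gamma(0) = 3 * (1 + 0.566036) = 3 * 1.566036 = 4.698108, which rounds to 4.6981.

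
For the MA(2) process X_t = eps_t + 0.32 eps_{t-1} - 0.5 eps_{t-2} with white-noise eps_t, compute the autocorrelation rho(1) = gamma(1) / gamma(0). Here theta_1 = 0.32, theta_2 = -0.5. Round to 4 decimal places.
\rho(1) = 0.1183

For an MA(q) process with theta_0 = 1, the autocovariance is
  gamma(k) = sigma^2 * sum_{i=0..q-k} theta_i * theta_{i+k},
and rho(k) = gamma(k) / gamma(0). Sigma^2 cancels.
  numerator   = (1)*(0.32) + (0.32)*(-0.5) = 0.16.
  denominator = (1)^2 + (0.32)^2 + (-0.5)^2 = 1.3524.
  rho(1) = 0.16 / 1.3524 = 0.1183.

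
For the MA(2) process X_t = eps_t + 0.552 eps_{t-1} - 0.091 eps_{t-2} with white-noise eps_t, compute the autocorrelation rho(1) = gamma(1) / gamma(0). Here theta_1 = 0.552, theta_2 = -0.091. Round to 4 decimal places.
\rho(1) = 0.3822

For an MA(q) process with theta_0 = 1, the autocovariance is
  gamma(k) = sigma^2 * sum_{i=0..q-k} theta_i * theta_{i+k},
and rho(k) = gamma(k) / gamma(0). Sigma^2 cancels.
  numerator   = (1)*(0.552) + (0.552)*(-0.091) = 0.501768.
  denominator = (1)^2 + (0.552)^2 + (-0.091)^2 = 1.312985.
  rho(1) = 0.501768 / 1.312985 = 0.3822.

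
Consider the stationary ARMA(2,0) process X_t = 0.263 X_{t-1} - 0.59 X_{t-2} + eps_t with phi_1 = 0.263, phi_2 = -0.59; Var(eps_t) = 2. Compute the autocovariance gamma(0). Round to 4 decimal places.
\gamma(0) = 3.1543

Multiply the model equation by X_{t-k} and take expectations. With theta_0 = psi_0 = 1 and psi_j the MA(infinity) weights, this gives
  gamma(k) - sum_i phi_i gamma(k-i) = c_k,
  c_k = sigma^2 * sum_{j=k..q} theta_j psi_{j-k}   (c_k = 0 for k > q),
using gamma(-m) = gamma(m).
Pure AR (q = 0): c_0 = sigma^2 = 2, c_k = 0 for k >= 1.
Equations for k = 0, 1, 2 (AR order 2, c_2 = 0):
  (E0) gamma(0) = phi_1 gamma(1) + phi_2 gamma(2) + c_0
  (E1) gamma(1) = phi_1 gamma(0) + phi_2 gamma(1) + c_1
  (E2) gamma(2) = phi_1 gamma(1) + phi_2 gamma(0)
From (E1): gamma(1) = A gamma(0) + B with
  A = phi_1 / (1 - phi_2) = 0.263 / 1.59 = 0.165409,   B = c_1 / (1 - phi_2) = 0 / 1.59 = 0.
Insert (E2) into (E0): gamma(0) (1 - phi_2^2) = phi_1 (1 + phi_2) gamma(1) + c_0.
  phi_1 (1 + phi_2) = (0.263)(0.41) = 0.10783,   1 - phi_2^2 = 0.6519.
Replace gamma(1) by A gamma(0) + B and collect gamma(0):
  gamma(0) [0.6519 - (0.10783)(0.165409)] = c_0 = 2
  gamma(0) * 0.634064 = 2
  gamma(0) = 2 / 0.634064 = 3.154256.
Therefore gamma(0) = 3.1543 (to 4 decimal places).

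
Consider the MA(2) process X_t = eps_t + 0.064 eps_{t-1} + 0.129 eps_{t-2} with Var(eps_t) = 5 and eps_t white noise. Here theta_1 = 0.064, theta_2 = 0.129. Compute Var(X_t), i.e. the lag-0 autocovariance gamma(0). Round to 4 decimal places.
\gamma(0) = 5.1037

For an MA(q) process X_t = eps_t + sum_i theta_i eps_{t-i} with
Var(eps_t) = sigma^2, the variance is
  gamma(0) = sigma^2 * (1 + sum_i theta_i^2).
  sum_i theta_i^2 = (0.064)^2 + (0.129)^2 = 0.004096 + 0.016641 = 0.020737.
  gamma(0) = 5 * (1 + 0.020737) = 5 * 1.020737 = 5.103685, which rounds to 5.1037.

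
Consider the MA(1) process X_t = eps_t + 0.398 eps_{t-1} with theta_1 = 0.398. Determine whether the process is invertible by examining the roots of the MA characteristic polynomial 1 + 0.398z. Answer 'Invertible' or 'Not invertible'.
\text{Invertible}

The MA(q) characteristic polynomial is P(z) = 1 + 0.398z.
Invertibility requires all roots to lie outside the unit circle, i.e. |z| > 1 for every root.
This is linear in z: 1 + (0.398) z = 0  =>  z = -1/(0.398) = -2.512563,  |z| = 2.512563.
Moduli of all roots: 2.5126.
All moduli strictly greater than 1? Yes.
Verdict: Invertible.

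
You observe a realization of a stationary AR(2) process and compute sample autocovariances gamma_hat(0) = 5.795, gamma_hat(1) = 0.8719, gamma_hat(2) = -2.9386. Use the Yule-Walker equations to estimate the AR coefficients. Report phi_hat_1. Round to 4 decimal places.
\hat\phi_{1} = 0.2320

The Yule-Walker equations for an AR(p) process read, in matrix form,
  Gamma_p phi = r_p,   with   (Gamma_p)_{ij} = gamma(|i - j|),
                       (r_p)_i = gamma(i),   i,j = 1..p.
Substitute the sample gammas (Toeplitz matrix and right-hand side of size 2):
  Gamma_p = [[5.795, 0.8719], [0.8719, 5.795]]
  r_p     = [0.8719, -2.9386]
Written out:
  5.795 phi_1 + 0.8719 phi_2 = 0.8719
  0.8719 phi_1 + 5.795 phi_2 = -2.9386
Solve by Cramer's rule:
  det = gamma(0)^2 - gamma(1)^2 = (5.795)^2 - (0.8719)^2 = 33.582025 - 0.76020961 = 32.82181539
  phi_hat_1 = [gamma(1) gamma(0) - gamma(1) gamma(2)] / det = [(0.8719)(5.795) - (0.8719)(-2.9386)] / 32.82181539 = 7.61482584 / 32.82181539 = 0.232
  phi_hat_2 = [gamma(0) gamma(2) - gamma(1)^2] / det = [(5.795)(-2.9386) - (0.8719)^2] / 32.82181539 = -17.78939661 / 32.82181539 = -0.542
So phi_hat = [0.2320, -0.5420].
Therefore phi_hat_1 = 0.2320.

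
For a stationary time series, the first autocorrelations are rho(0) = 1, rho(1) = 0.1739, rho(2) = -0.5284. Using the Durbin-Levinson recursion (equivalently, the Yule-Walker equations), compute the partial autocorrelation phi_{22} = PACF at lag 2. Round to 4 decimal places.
\phi_{22} = -0.5761

The PACF at lag k is phi_{kk}, the last component of the solution
to the Yule-Walker system G_k phi = r_k where
  (G_k)_{ij} = rho(|i - j|), (r_k)_i = rho(i), i,j = 1..k.
Equivalently, Durbin-Levinson gives phi_{kk} iteratively:
  phi_{11} = rho(1)
  phi_{kk} = [rho(k) - sum_{j=1..k-1} phi_{k-1,j} rho(k-j)]
            / [1 - sum_{j=1..k-1} phi_{k-1,j} rho(j)],
  phi_{k,j} = phi_{k-1,j} - phi_{kk} phi_{k-1,k-j},  j = 1..k-1.
Step k = 1:
  phi_11 = rho(1) = 0.1739.
Step k = 2:
  phi_22 = [rho(2) - phi_11 rho(1)] / [1 - phi_11 rho(1)] = [-0.5284 - (0.1739)(0.1739)] / [1 - (0.1739)(0.1739)]
         = -0.55864121 / 0.96975879 = -0.5761.
Therefore phi_{22} = -0.5761.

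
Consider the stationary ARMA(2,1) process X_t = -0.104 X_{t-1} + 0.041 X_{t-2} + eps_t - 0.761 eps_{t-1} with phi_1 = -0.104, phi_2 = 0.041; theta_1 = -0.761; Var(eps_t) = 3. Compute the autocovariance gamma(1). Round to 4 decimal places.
\gamma(1) = -2.9558

Multiply the model equation by X_{t-k} and take expectations. With theta_0 = psi_0 = 1 and psi_j the MA(infinity) weights, this gives
  gamma(k) - sum_i phi_i gamma(k-i) = c_k,
  c_k = sigma^2 * sum_{j=k..q} theta_j psi_{j-k}   (c_k = 0 for k > q),
using gamma(-m) = gamma(m).
psi-weights needed (psi_j = theta_j + sum_i phi_i psi_{j-i}):
  psi_1 = theta_1 + phi_1 = -0.761 + (-0.104) = -0.865
Right-hand sides:
  c_0 = sigma^2 (1 + theta_1 psi_1) = 3 * (1 + (-0.761)(-0.865)) = 3 * 1.658265 = 4.974795
  c_1 = sigma^2 theta_1 = 3 * (-0.761) = -2.283
  c_2 = 0
Equations for k = 0, 1, 2 (AR order 2, c_2 = 0):
  (E0) gamma(0) = phi_1 gamma(1) + phi_2 gamma(2) + c_0
  (E1) gamma(1) = phi_1 gamma(0) + phi_2 gamma(1) + c_1
  (E2) gamma(2) = phi_1 gamma(1) + phi_2 gamma(0)
From (E1): gamma(1) = A gamma(0) + B with
  A = phi_1 / (1 - phi_2) = -0.104 / 0.959 = -0.108446,   B = c_1 / (1 - phi_2) = -2.283 / 0.959 = -2.380605.
Insert (E2) into (E0): gamma(0) (1 - phi_2^2) = phi_1 (1 + phi_2) gamma(1) + c_0.
  phi_1 (1 + phi_2) = (-0.104)(1.041) = -0.108264,   1 - phi_2^2 = 0.998319.
Replace gamma(1) by A gamma(0) + B and collect gamma(0):
  gamma(0) [0.998319 - (-0.108264)(-0.108446)] = (-0.108264)(-2.380605) + 4.974795
  gamma(0) * 0.986578 = 5.232529
  gamma(0) = 5.232529 / 0.986578 = 5.303714.
  gamma(1) = A gamma(0) + B = (-0.108446)(5.303714) + (-2.380605) = -2.955773.
Therefore gamma(1) = -2.9558 (to 4 decimal places).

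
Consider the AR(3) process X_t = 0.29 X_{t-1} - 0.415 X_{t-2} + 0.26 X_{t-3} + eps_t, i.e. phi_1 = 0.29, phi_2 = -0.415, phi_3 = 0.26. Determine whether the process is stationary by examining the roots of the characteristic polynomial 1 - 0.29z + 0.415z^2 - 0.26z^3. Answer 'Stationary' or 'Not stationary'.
\text{Stationary}

The AR(p) characteristic polynomial is P(z) = 1 - 0.29z + 0.415z^2 - 0.26z^3.
Stationarity requires all roots to lie outside the unit circle, i.e. |z| > 1 for every root.
Degree 3: look for a simple real root z0 first, then factor out (1 - z/z0) and solve the remaining quadratic.
Testing z0 = 2: P(2) = 1 + (-0.29)(2) + (0.415)(2)^2 + (-0.26)(2)^3
  = 1 + (-0.58) + (1.66) + (-2.08) = 0.  So z_0 = 2 is a root, |z_0| = 2.
Divide out the factor (1 - 0.5 z) = (1 - z/z0) (since 1/z0 = 0.5):
  P(z) = (1 - 0.5 z)(1 + (0.21) z + (0.52) z^2)
  [check: z-coef 0.21 - (0.5) = -0.29; z^2-coef 0.52 - (0.5)(0.21) = 0.415; z^3-coef -(0.5)(0.52) = -0.26.]
Remaining roots from the quadratic factor 1 + (0.21) z + (0.52) z^2:
  Set 1 + (0.21) z + (0.52) z^2 = 0, i.e. a z^2 + b z + c = 0 with a = 0.52, b = 0.21, c = 1.
  Discriminant D = b^2 - 4ac = (0.21)^2 - 4*(0.52)*1 = 0.0441 - (2.08) = -2.0359.
  D < 0, so the roots are the complex-conjugate pair z = (-b +/- i sqrt(-D)) / (2a) = -0.2019 +/- 1.372i.
  For a conjugate pair |z|^2 = z * conj(z) = (product of roots) = c/a = 1/(0.52) = 1.923077, so |z| = sqrt(1.923077) = 1.3868 for both roots.
Moduli of all roots: 2.0000, 1.3868, 1.3868.
All moduli strictly greater than 1? Yes.
Verdict: Stationary.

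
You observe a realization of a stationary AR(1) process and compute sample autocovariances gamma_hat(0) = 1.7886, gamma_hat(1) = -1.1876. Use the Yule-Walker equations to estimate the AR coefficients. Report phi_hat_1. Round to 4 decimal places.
\hat\phi_{1} = -0.6640

The Yule-Walker equations for an AR(p) process read, in matrix form,
  Gamma_p phi = r_p,   with   (Gamma_p)_{ij} = gamma(|i - j|),
                       (r_p)_i = gamma(i),   i,j = 1..p.
Substitute the sample gammas (Toeplitz matrix and right-hand side of size 1):
  Gamma_p = [[1.7886]]
  r_p     = [-1.1876]
With p = 1 this is the single equation gamma(0) phi_1 = gamma(1):
  phi_hat_1 = gamma(1) / gamma(0) = -1.1876 / 1.7886 = -0.6640.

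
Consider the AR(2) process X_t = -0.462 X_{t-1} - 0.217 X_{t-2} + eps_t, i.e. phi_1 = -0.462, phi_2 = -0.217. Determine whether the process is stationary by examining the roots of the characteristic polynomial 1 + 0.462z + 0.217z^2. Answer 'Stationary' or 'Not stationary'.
\text{Stationary}

The AR(p) characteristic polynomial is P(z) = 1 + 0.462z + 0.217z^2.
Stationarity requires all roots to lie outside the unit circle, i.e. |z| > 1 for every root.
Set 1 + (0.462) z + (0.217) z^2 = 0, i.e. a z^2 + b z + c = 0 with a = 0.217, b = 0.462, c = 1.
Discriminant D = b^2 - 4ac = (0.462)^2 - 4*(0.217)*1 = 0.213444 - (0.868) = -0.654556.
D < 0, so the roots are the complex-conjugate pair z = (-b +/- i sqrt(-D)) / (2a) = -1.0645 +/- 1.8642i.
For a conjugate pair |z|^2 = z * conj(z) = (product of roots) = c/a = 1/(0.217) = 4.608295, so |z| = sqrt(4.608295) = 2.1467 for both roots.
Moduli of all roots: 2.1467, 2.1467.
All moduli strictly greater than 1? Yes.
Verdict: Stationary.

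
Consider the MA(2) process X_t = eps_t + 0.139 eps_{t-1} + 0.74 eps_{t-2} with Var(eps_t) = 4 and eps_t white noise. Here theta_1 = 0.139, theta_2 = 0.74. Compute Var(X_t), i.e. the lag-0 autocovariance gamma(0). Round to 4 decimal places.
\gamma(0) = 6.2677

For an MA(q) process X_t = eps_t + sum_i theta_i eps_{t-i} with
Var(eps_t) = sigma^2, the variance is
  gamma(0) = sigma^2 * (1 + sum_i theta_i^2).
  sum_i theta_i^2 = (0.139)^2 + (0.74)^2 = 0.019321 + 0.5476 = 0.566921.
  gamma(0) = 4 * (1 + 0.566921) = 4 * 1.566921 = 6.267684, which rounds to 6.2677.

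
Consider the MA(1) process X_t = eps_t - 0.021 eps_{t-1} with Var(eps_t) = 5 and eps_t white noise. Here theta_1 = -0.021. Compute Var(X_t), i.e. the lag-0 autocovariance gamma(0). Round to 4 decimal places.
\gamma(0) = 5.0022

For an MA(q) process X_t = eps_t + sum_i theta_i eps_{t-i} with
Var(eps_t) = sigma^2, the variance is
  gamma(0) = sigma^2 * (1 + sum_i theta_i^2).
  sum_i theta_i^2 = (-0.021)^2 = 0.000441.
  gamma(0) = 5 * (1 + 0.000441) = 5 * 1.000441 = 5.002205, which rounds to 5.0022.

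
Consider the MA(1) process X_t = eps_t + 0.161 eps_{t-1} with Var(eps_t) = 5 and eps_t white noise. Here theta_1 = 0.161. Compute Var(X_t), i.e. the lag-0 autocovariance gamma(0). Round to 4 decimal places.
\gamma(0) = 5.1296

For an MA(q) process X_t = eps_t + sum_i theta_i eps_{t-i} with
Var(eps_t) = sigma^2, the variance is
  gamma(0) = sigma^2 * (1 + sum_i theta_i^2).
  sum_i theta_i^2 = (0.161)^2 = 0.025921.
  gamma(0) = 5 * (1 + 0.025921) = 5 * 1.025921 = 5.129605, which rounds to 5.1296.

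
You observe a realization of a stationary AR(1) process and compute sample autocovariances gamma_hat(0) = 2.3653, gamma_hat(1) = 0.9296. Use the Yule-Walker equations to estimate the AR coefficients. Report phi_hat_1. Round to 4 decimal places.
\hat\phi_{1} = 0.3930

The Yule-Walker equations for an AR(p) process read, in matrix form,
  Gamma_p phi = r_p,   with   (Gamma_p)_{ij} = gamma(|i - j|),
                       (r_p)_i = gamma(i),   i,j = 1..p.
Substitute the sample gammas (Toeplitz matrix and right-hand side of size 1):
  Gamma_p = [[2.3653]]
  r_p     = [0.9296]
With p = 1 this is the single equation gamma(0) phi_1 = gamma(1):
  phi_hat_1 = gamma(1) / gamma(0) = 0.9296 / 2.3653 = 0.3930.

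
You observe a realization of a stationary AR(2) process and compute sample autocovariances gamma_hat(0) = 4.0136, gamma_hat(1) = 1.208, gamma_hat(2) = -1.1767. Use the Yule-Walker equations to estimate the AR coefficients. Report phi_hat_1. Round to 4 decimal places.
\hat\phi_{1} = 0.4280

The Yule-Walker equations for an AR(p) process read, in matrix form,
  Gamma_p phi = r_p,   with   (Gamma_p)_{ij} = gamma(|i - j|),
                       (r_p)_i = gamma(i),   i,j = 1..p.
Substitute the sample gammas (Toeplitz matrix and right-hand side of size 2):
  Gamma_p = [[4.0136, 1.208], [1.208, 4.0136]]
  r_p     = [1.208, -1.1767]
Written out:
  4.0136 phi_1 + 1.208 phi_2 = 1.208
  1.208 phi_1 + 4.0136 phi_2 = -1.1767
Solve by Cramer's rule:
  det = gamma(0)^2 - gamma(1)^2 = (4.0136)^2 - (1.208)^2 = 16.10898496 - 1.459264 = 14.64972096
  phi_hat_1 = [gamma(1) gamma(0) - gamma(1) gamma(2)] / det = [(1.208)(4.0136) - (1.208)(-1.1767)] / 14.64972096 = 6.2698824 / 14.64972096 = 0.428
  phi_hat_2 = [gamma(0) gamma(2) - gamma(1)^2] / det = [(4.0136)(-1.1767) - (1.208)^2] / 14.64972096 = -6.18206712 / 14.64972096 = -0.422
So phi_hat = [0.4280, -0.4220].
Therefore phi_hat_1 = 0.4280.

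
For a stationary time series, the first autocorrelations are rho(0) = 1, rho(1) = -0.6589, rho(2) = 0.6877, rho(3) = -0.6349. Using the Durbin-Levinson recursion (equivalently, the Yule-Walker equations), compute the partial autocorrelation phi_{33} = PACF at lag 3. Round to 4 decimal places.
\phi_{33} = -0.1981

The PACF at lag k is phi_{kk}, the last component of the solution
to the Yule-Walker system G_k phi = r_k where
  (G_k)_{ij} = rho(|i - j|), (r_k)_i = rho(i), i,j = 1..k.
Equivalently, Durbin-Levinson gives phi_{kk} iteratively:
  phi_{11} = rho(1)
  phi_{kk} = [rho(k) - sum_{j=1..k-1} phi_{k-1,j} rho(k-j)]
            / [1 - sum_{j=1..k-1} phi_{k-1,j} rho(j)],
  phi_{k,j} = phi_{k-1,j} - phi_{kk} phi_{k-1,k-j},  j = 1..k-1.
Step k = 1:
  phi_11 = rho(1) = -0.6589.
Step k = 2:
  phi_22 = [rho(2) - phi_11 rho(1)] / [1 - phi_11 rho(1)] = [0.6877 - (-0.6589)(-0.6589)] / [1 - (-0.6589)(-0.6589)]
         = 0.25355079 / 0.56585079 = 0.448088.
  Update: phi_21 = phi_11 - phi_22 phi_11 = -0.6589 - (0.448088)(-0.6589) = -0.363655.
Step k = 3:
  phi_33 = [rho(3) - phi_21 rho(2) - phi_22 rho(1)] / [1 - phi_21 rho(1) - phi_22 rho(2)]
    numerator   = -0.6349 - (-0.363655)(0.6877) - (0.448088)(-0.6589) = -0.08956946
    denominator = 1 - (-0.363655)(-0.6589) - (0.448088)(0.6877) = 0.45223779
  phi_33 = -0.08956946 / 0.45223779 = -0.1981.
Therefore phi_{33} = -0.1981.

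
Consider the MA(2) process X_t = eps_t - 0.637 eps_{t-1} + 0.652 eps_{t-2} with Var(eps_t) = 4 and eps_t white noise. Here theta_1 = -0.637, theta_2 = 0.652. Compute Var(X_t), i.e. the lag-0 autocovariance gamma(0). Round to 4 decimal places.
\gamma(0) = 7.3235

For an MA(q) process X_t = eps_t + sum_i theta_i eps_{t-i} with
Var(eps_t) = sigma^2, the variance is
  gamma(0) = sigma^2 * (1 + sum_i theta_i^2).
  sum_i theta_i^2 = (-0.637)^2 + (0.652)^2 = 0.405769 + 0.425104 = 0.830873.
  gamma(0) = 4 * (1 + 0.830873) = 4 * 1.830873 = 7.323492, which rounds to 7.3235.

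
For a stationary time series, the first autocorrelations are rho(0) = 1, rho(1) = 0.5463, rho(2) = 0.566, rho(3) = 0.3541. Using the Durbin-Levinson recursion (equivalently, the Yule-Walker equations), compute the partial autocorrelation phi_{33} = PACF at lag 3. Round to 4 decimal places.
\phi_{33} = -0.0759

The PACF at lag k is phi_{kk}, the last component of the solution
to the Yule-Walker system G_k phi = r_k where
  (G_k)_{ij} = rho(|i - j|), (r_k)_i = rho(i), i,j = 1..k.
Equivalently, Durbin-Levinson gives phi_{kk} iteratively:
  phi_{11} = rho(1)
  phi_{kk} = [rho(k) - sum_{j=1..k-1} phi_{k-1,j} rho(k-j)]
            / [1 - sum_{j=1..k-1} phi_{k-1,j} rho(j)],
  phi_{k,j} = phi_{k-1,j} - phi_{kk} phi_{k-1,k-j},  j = 1..k-1.
Step k = 1:
  phi_11 = rho(1) = 0.5463.
Step k = 2:
  phi_22 = [rho(2) - phi_11 rho(1)] / [1 - phi_11 rho(1)] = [0.566 - (0.5463)(0.5463)] / [1 - (0.5463)(0.5463)]
         = 0.26755631 / 0.70155631 = 0.381375.
  Update: phi_21 = phi_11 - phi_22 phi_11 = 0.5463 - (0.381375)(0.5463) = 0.337955.
Step k = 3:
  phi_33 = [rho(3) - phi_21 rho(2) - phi_22 rho(1)] / [1 - phi_21 rho(1) - phi_22 rho(2)]
    numerator   = 0.3541 - (0.337955)(0.566) - (0.381375)(0.5463) = -0.04552769
    denominator = 1 - (0.337955)(0.5463) - (0.381375)(0.566) = 0.59951692
  phi_33 = -0.04552769 / 0.59951692 = -0.0759.
Therefore phi_{33} = -0.0759.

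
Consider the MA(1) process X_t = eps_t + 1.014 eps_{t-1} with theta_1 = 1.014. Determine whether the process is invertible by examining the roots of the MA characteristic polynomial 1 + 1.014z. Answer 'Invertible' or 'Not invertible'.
\text{Not invertible}

The MA(q) characteristic polynomial is P(z) = 1 + 1.014z.
Invertibility requires all roots to lie outside the unit circle, i.e. |z| > 1 for every root.
This is linear in z: 1 + (1.014) z = 0  =>  z = -1/(1.014) = -0.986193,  |z| = 0.986193.
Moduli of all roots: 0.9862.
All moduli strictly greater than 1? No.
Verdict: Not invertible.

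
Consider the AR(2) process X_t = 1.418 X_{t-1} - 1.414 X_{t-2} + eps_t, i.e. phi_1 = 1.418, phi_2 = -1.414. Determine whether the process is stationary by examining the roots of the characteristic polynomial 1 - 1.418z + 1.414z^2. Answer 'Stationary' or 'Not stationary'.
\text{Not stationary}

The AR(p) characteristic polynomial is P(z) = 1 - 1.418z + 1.414z^2.
Stationarity requires all roots to lie outside the unit circle, i.e. |z| > 1 for every root.
Set 1 + (-1.418) z + (1.414) z^2 = 0, i.e. a z^2 + b z + c = 0 with a = 1.414, b = -1.418, c = 1.
Discriminant D = b^2 - 4ac = (-1.418)^2 - 4*(1.414)*1 = 2.010724 - (5.656) = -3.645276.
D < 0, so the roots are the complex-conjugate pair z = (-b +/- i sqrt(-D)) / (2a) = 0.5014 +/- 0.6751i.
For a conjugate pair |z|^2 = z * conj(z) = (product of roots) = c/a = 1/(1.414) = 0.707214, so |z| = sqrt(0.707214) = 0.841 for both roots.
Moduli of all roots: 0.8410, 0.8410.
All moduli strictly greater than 1? No.
Verdict: Not stationary.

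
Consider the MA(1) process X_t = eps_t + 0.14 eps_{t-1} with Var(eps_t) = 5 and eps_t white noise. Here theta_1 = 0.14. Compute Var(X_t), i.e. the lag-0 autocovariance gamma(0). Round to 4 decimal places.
\gamma(0) = 5.0980

For an MA(q) process X_t = eps_t + sum_i theta_i eps_{t-i} with
Var(eps_t) = sigma^2, the variance is
  gamma(0) = sigma^2 * (1 + sum_i theta_i^2).
  sum_i theta_i^2 = (0.14)^2 = 0.0196.
  gamma(0) = 5 * (1 + 0.0196) = 5 * 1.0196 = 5.098, which rounds to 5.0980.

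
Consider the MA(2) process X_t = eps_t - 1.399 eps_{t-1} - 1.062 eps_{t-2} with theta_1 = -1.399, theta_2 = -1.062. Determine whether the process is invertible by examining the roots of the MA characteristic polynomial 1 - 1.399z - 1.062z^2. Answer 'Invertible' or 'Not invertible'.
\text{Not invertible}

The MA(q) characteristic polynomial is P(z) = 1 - 1.399z - 1.062z^2.
Invertibility requires all roots to lie outside the unit circle, i.e. |z| > 1 for every root.
Set 1 + (-1.399) z + (-1.062) z^2 = 0, i.e. a z^2 + b z + c = 0 with a = -1.062, b = -1.399, c = 1.
Discriminant D = b^2 - 4ac = (-1.399)^2 - 4*(-1.062)*1 = 1.957201 - (-4.248) = 6.205201.
D >= 0, so the roots are real: z = (-b +/- sqrt(D)) / (2a) = (1.399 +/- 2.491024) / (-2.124).
  z_1 = (1.399 + 2.491024) / (-2.124) = -1.8315,   |z_1| = 1.8315.
  z_2 = (1.399 - 2.491024) / (-2.124) = 0.5141,   |z_2| = 0.5141.
Moduli of all roots: 1.8315, 0.5141.
All moduli strictly greater than 1? No.
Verdict: Not invertible.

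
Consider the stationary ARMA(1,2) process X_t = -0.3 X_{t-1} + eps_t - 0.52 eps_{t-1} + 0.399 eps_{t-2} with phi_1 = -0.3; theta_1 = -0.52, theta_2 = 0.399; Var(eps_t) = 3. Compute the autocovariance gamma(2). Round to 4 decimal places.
\gamma(2) = 2.5344

Multiply the model equation by X_{t-k} and take expectations. With theta_0 = psi_0 = 1 and psi_j the MA(infinity) weights, this gives
  gamma(k) - sum_i phi_i gamma(k-i) = c_k,
  c_k = sigma^2 * sum_{j=k..q} theta_j psi_{j-k}   (c_k = 0 for k > q),
using gamma(-m) = gamma(m).
psi-weights needed (psi_j = theta_j + sum_i phi_i psi_{j-i}):
  psi_1 = theta_1 + phi_1 = -0.52 + (-0.3) = -0.82
  psi_2 = theta_2 + phi_1 psi_1 = 0.399 + (-0.3)(-0.82) = 0.645
Right-hand sides:
  c_0 = sigma^2 (1 + theta_1 psi_1 + theta_2 psi_2) = 3 * (1 + (-0.52)(-0.82) + (0.399)(0.645)) = 3 * 1.683755 = 5.051265
  c_1 = sigma^2 (theta_1 + theta_2 psi_1) = 3 * (-0.52 + (0.399)(-0.82)) = -2.54154
  c_2 = sigma^2 theta_2 = 3 * (0.399) = 1.197
Equations for k = 0 and k = 1 (AR order 1):
  gamma(0) = phi_1 gamma(1) + c_0
  gamma(1) = phi_1 gamma(0) + c_1
Substituting the second into the first: gamma(0) (1 - phi_1^2) = c_0 + phi_1 c_1, so
  gamma(0) = (c_0 + phi_1 c_1) / (1 - phi_1^2) = (5.051265 + (-0.3)(-2.54154)) / (1 - (-0.3)^2) = 5.813727 / 0.91 = 6.388711.
  gamma(1) = phi_1 gamma(0) + c_1 = (-0.3)(6.388711) + (-2.54154) = -4.458153.
For k = 2: gamma(2) = phi_1 gamma(1) + c_2
  = (-0.3)(-4.458153) + (1.197) = 2.534446.
Therefore gamma(2) = 2.5344 (to 4 decimal places).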